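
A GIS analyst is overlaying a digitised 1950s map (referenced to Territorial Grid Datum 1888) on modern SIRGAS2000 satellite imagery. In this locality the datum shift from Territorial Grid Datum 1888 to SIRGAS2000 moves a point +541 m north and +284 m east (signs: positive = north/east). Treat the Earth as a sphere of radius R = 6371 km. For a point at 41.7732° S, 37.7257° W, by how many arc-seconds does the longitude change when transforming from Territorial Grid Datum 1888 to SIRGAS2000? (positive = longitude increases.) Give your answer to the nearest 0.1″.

At latitude -41.7732°, cos φ = 0.745788.
One radian of longitude at latitude φ spans R cos φ, so Δλ = ΔE / (R cos φ) = 284.0 / (6371000 × 0.745788) = 5.9772e-05 rad = 12.329″.

Δλ = 12.3″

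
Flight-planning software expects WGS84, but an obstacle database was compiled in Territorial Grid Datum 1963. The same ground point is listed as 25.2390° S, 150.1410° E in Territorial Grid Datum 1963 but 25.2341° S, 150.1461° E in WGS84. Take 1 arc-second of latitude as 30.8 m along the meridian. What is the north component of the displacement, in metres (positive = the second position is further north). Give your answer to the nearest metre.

ΔN = 543 m

Δφ = -25.2341° − -25.2390° = +0.0049°; Δλ = 150.1461° − 150.1410° = +0.0051°.
1° of latitude = 3600 × 30.80 = 110880 m.
ΔN = Δφ × 110880 = 543.3 m; ΔE = Δλ × 110880 × cos(-25.2390°) = +0.0051 × 110880 × 0.904537 = 511.5 m.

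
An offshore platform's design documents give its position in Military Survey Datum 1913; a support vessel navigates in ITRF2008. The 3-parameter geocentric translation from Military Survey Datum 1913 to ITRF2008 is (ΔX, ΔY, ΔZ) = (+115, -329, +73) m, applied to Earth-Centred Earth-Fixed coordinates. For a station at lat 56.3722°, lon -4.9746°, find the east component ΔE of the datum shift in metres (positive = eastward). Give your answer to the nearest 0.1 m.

ΔE = -317.8 m

The local east axis at (φ, λ) is (−sin λ, cos λ, 0), so ΔE = −sin(-4.9746°)·115 + cos(-4.9746°)·(-329) = -317.79 m.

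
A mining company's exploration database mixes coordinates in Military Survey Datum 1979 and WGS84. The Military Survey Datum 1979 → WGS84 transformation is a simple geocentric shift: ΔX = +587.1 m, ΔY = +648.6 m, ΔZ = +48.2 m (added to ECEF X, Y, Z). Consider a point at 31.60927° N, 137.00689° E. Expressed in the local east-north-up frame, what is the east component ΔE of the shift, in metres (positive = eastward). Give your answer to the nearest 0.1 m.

The local east axis at (φ, λ) is (−sin λ, cos λ, 0), so ΔE = −sin(137.00689°)·587.1 + cos(137.00689°)·648.6 = -874.76 m.

ΔE = -874.8 m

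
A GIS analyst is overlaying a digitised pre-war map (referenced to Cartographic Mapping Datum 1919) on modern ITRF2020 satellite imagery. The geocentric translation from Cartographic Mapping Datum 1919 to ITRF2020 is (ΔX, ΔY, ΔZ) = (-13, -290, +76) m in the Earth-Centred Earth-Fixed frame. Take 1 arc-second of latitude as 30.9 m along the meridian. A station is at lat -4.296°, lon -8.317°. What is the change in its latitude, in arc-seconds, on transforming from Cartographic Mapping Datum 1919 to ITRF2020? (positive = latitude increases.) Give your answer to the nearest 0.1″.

Δφ = 2.5″

sin φ = -0.074909, cos φ = 0.997190, sin λ = -0.144650, cos λ = 0.989483.
North component: ΔN = −sin φ cos λ·ΔX − sin φ sin λ·ΔY + cos φ·ΔZ = −(-0.074909)(0.989483)(-13) − (-0.074909)(-0.144650)(-290) + (0.997190)(76) = 77.97 m.
1° of latitude spans 3600 × 30.90 = 111240 m, so Δφ = 77.97 / 111240 × 3600 = 2.523″.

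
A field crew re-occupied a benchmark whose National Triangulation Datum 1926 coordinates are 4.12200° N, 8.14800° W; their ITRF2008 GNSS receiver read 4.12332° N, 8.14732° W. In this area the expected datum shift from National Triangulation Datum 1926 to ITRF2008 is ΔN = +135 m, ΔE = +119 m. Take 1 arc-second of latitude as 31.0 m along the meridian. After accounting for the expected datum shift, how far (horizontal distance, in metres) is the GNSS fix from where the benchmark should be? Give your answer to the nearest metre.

45 m

Observed coordinate differences: Δφ = +0.00132°, Δλ = +0.00068°.
Converting to metres (1° lat = 111600 m, cos φ = 0.997413): observed ΔN = 147.3 m, observed ΔE = 75.7 m.
Subtracting the expected shift leaves a residual of 147.3 − (135) = 12.3 m north and 75.7 − (119) = -43.3 m east.
Residual distance = √(12.3² + (-43.3)²) = 45.0 m.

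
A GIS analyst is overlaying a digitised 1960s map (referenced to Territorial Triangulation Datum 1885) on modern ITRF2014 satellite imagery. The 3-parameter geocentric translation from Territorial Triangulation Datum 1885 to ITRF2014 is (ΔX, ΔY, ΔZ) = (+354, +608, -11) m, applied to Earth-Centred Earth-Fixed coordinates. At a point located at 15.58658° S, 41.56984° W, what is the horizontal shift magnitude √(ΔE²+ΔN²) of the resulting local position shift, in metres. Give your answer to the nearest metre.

At φ = -15.58658°, λ = -41.56984°: sin φ = -0.268694, cos φ = 0.963226, sin λ = -0.663532, cos λ = 0.748147.
ΔE = −sin λ·ΔX + cos λ·ΔY = −(-0.663532)·(354) + (0.748147)·(608) = 689.76 m.
ΔN = −sin φ cos λ·ΔX − sin φ sin λ·ΔY + cos φ·ΔZ = −(-0.268694)(0.748147)(354) − (-0.268694)(-0.663532)(608) + (0.963226)(-11) = -47.83 m.
Horizontal magnitude = √(ΔE² + ΔN²) = √(689.76² + (-47.83)²) = 691.42 m.

691 m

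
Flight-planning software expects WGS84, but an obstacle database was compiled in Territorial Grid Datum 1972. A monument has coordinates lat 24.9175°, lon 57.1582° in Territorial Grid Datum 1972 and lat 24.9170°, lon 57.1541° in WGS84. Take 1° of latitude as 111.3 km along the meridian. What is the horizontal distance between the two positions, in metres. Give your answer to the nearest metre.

418 m

Δφ = 24.9170° − 24.9175° = -0.0005°; Δλ = 57.1541° − 57.1582° = -0.0041°.
ΔN = Δφ × 111300 = -55.6 m; ΔE = Δλ × 111300 × cos(24.9175°) = -0.0041 × 111300 × 0.906915 = -413.9 m.
Distance = √(ΔE² + ΔN²) = √((-413.9)² + (-55.6)²) = 417.6 m.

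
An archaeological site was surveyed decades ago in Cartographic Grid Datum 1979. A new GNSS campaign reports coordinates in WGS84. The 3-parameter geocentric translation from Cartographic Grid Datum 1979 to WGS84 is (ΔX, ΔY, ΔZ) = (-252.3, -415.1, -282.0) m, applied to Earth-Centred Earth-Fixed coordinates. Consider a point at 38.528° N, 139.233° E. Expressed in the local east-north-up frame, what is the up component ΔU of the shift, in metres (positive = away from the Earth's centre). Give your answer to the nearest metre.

ΔU = -238 m

At φ = 38.528°, λ = 139.233°: sin φ = 0.622897, cos φ = 0.782304, sin λ = 0.652984, cos λ = -0.757371.
ΔU = cos φ cos λ·ΔX + cos φ sin λ·ΔY + sin φ·ΔZ = (0.782304)(-0.757371)(-252.3) + (0.782304)(0.652984)(-415.1) + (0.622897)(-282.0) = -238.22 m.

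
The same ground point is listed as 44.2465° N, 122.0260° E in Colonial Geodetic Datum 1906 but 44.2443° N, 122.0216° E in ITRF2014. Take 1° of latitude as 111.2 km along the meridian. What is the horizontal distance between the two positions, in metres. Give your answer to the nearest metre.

Δφ = 44.2443° − 44.2465° = -0.0022°; Δλ = 122.0216° − 122.0260° = -0.0044°.
ΔN = Δφ × 111200 = -244.6 m; ΔE = Δλ × 111200 × cos(44.2465°) = -0.0044 × 111200 × 0.716345 = -350.5 m.
Distance = √(ΔE² + ΔN²) = √((-350.5)² + (-244.6)²) = 427.4 m.

427 m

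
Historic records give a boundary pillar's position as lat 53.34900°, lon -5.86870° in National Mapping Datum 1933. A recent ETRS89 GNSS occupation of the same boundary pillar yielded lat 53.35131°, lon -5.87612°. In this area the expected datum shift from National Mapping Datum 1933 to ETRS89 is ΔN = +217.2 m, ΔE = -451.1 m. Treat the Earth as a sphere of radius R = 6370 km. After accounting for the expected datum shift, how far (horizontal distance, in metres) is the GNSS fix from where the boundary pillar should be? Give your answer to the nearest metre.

Observed coordinate differences: Δφ = +0.00231°, Δλ = -0.00742°.
Converting to metres (1° lat = 111177 m, cos φ = 0.596939): observed ΔN = 256.8 m, observed ΔE = -492.4 m.
Subtracting the expected shift leaves a residual of 256.8 − (217.2) = 39.6 m north and -492.4 − (-451.1) = -41.3 m east.
Residual distance = √(39.6² + (-41.3)²) = 57.3 m.

57 m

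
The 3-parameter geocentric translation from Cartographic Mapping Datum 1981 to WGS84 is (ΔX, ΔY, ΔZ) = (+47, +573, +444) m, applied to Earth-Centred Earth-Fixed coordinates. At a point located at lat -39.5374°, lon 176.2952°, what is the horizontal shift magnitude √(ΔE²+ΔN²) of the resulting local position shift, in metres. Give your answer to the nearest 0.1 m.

At φ = -39.5374°, λ = 176.2952°: sin φ = -0.636582, cos φ = 0.771209, sin λ = 0.064616, cos λ = -0.997910.
ΔE = −sin λ·ΔX + cos λ·ΔY = −(0.064616)·(47) + (-0.997910)·(573) = -574.84 m.
ΔN = −sin φ cos λ·ΔX − sin φ sin λ·ΔY + cos φ·ΔZ = −(-0.636582)(-0.997910)(47) − (-0.636582)(0.064616)(573) + (0.771209)(444) = 336.13 m.
Horizontal magnitude = √(ΔE² + ΔN²) = √((-574.84)² + 336.13²) = 665.90 m.

665.9 m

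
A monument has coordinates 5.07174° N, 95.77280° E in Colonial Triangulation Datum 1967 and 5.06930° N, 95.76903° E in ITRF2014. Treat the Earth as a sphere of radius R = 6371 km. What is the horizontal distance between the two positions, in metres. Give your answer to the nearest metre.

Δφ = 5.06930° − 5.07174° = -0.00244°; Δλ = 95.76903° − 95.77280° = -0.00377°.
1° along a meridian = πR/180 = 111195 m.
ΔN = Δφ × 111195 = -271.3 m; ΔE = Δλ × 111195 × cos(5.07174°) = -0.00377 × 111195 × 0.996085 = -417.6 m.
Distance = √(ΔE² + ΔN²) = √((-417.6)² + (-271.3)²) = 498.0 m.

498 m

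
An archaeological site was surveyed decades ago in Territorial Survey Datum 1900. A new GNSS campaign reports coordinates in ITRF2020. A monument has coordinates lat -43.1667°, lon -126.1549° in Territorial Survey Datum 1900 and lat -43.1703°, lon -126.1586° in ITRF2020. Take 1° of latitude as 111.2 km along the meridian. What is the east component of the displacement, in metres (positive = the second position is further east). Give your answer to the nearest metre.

Δφ = -43.1703° − -43.1667° = -0.0036°; Δλ = -126.1586° − -126.1549° = -0.0037°.
ΔN = Δφ × 111200 = -400.3 m; ΔE = Δλ × 111200 × cos(-43.1667°) = -0.0037 × 111200 × 0.729366 = -300.1 m.

ΔE = -300 m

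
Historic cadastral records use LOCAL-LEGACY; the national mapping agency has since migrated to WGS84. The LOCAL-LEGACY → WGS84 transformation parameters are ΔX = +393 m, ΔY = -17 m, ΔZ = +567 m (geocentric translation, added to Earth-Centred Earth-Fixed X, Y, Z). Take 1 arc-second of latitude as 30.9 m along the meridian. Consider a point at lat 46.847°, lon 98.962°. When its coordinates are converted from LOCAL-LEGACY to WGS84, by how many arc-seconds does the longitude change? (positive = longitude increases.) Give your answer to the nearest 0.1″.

Δλ = -18.2″

sin φ = 0.729530, cos φ = 0.683949, sin λ = 0.987792, cos λ = -0.155779.
East component: ΔE = −sin λ·ΔX + cos λ·ΔY = −(0.987792)(393) + (-0.155779)(-17) = -385.55 m.
1° of latitude spans 3600 × 30.90 = 111240 m; at latitude φ, 1° of longitude spans that × cos φ = 76082.5 m, so Δλ = -385.55 / 76082.5 × 3600 = -18.243″.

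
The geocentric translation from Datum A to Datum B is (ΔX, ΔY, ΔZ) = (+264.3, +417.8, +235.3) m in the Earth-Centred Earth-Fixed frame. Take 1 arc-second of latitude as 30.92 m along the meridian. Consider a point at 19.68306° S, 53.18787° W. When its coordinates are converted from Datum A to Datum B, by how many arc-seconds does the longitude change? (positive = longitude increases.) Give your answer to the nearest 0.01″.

Δλ = 15.87″

sin φ = -0.336817, cos φ = 0.941570, sin λ = -0.800605, cos λ = 0.599193.
East component: ΔE = −sin λ·ΔX + cos λ·ΔY = −(-0.800605)(264.3) + (0.599193)(417.8) = 461.94 m.
1° of latitude spans 3600 × 30.92 = 111312 m; at latitude φ, 1° of longitude spans that × cos φ = 104808.1 m, so Δλ = 461.94 / 104808.1 × 3600 = 15.867″.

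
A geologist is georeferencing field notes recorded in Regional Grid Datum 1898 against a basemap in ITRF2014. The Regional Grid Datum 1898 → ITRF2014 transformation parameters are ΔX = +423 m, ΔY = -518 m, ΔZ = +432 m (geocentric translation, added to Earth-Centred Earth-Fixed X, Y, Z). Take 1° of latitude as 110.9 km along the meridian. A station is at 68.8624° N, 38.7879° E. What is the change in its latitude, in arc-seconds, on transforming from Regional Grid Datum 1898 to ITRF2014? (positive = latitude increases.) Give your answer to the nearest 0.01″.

Δφ = 4.90″

sin φ = 0.932717, cos φ = 0.360609, sin λ = 0.626439, cos λ = 0.779470.
North component: ΔN = −sin φ cos λ·ΔX − sin φ sin λ·ΔY + cos φ·ΔZ = −(0.932717)(0.779470)(423) − (0.932717)(0.626439)(-518) + (0.360609)(432) = 150.91 m.
1° of latitude spans 110900 m, so Δφ = 150.91 / 110900 × 3600 = 4.899″.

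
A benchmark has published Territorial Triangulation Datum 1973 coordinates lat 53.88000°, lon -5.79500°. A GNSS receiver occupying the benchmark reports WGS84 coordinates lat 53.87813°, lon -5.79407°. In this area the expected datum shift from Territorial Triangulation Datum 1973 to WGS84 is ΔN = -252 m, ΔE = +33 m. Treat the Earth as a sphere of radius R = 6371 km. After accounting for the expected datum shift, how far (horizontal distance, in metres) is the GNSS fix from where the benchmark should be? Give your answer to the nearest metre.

52 m

Observed coordinate differences: Δφ = -0.00187°, Δλ = +0.00093°.
Converting to metres (1° lat = 111195 m, cos φ = 0.589478): observed ΔN = -207.9 m, observed ΔE = 61.0 m.
Subtracting the expected shift leaves a residual of -207.9 − (-252) = 44.1 m north and 61.0 − (33) = 28.0 m east.
Residual distance = √(44.1² + 28.0²) = 52.2 m.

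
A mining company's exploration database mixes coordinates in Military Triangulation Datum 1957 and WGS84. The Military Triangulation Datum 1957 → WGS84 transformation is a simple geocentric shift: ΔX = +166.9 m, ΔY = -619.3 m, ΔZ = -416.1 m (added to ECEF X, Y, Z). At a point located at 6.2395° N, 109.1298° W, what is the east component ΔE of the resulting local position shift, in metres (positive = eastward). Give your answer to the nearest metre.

The local east axis at (φ, λ) is (−sin λ, cos λ, 0), so ΔE = −sin(-109.1298°)·166.9 + cos(-109.1298°)·(-619.3) = 360.63 m.

ΔE = 361 m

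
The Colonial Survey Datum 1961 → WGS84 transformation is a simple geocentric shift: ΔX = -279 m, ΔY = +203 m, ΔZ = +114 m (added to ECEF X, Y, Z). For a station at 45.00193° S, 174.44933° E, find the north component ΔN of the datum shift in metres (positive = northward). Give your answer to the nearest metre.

The local north axis is (−sin φ cos λ, −sin φ sin λ, cos φ), giving ΔN = 196.364 + 13.885 + 80.607 = 290.86 m.

ΔN = 291 m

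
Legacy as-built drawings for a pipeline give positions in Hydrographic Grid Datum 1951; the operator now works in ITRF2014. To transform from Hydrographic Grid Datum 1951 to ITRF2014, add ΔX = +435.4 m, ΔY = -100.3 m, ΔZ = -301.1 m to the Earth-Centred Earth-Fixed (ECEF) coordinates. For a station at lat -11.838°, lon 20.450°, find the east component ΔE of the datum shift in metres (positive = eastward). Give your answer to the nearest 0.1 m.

ΔE = -246.1 m

The local east axis at (φ, λ) is (−sin λ, cos λ, 0), so ΔE = −sin(20.450°)·435.4 + cos(20.450°)·(-100.3) = -246.10 m.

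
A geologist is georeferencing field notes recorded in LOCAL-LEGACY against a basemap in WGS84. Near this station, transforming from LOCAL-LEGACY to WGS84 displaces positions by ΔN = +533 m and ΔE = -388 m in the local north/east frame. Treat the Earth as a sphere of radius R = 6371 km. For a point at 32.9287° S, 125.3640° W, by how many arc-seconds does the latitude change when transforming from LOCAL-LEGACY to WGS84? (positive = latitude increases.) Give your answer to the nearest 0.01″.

Δφ = 17.26″

On a sphere of radius R, 1 rad of latitude = R, so Δφ = ΔN / R = 533.0 / 6371000 = 8.3660e-05 rad = 17.256″.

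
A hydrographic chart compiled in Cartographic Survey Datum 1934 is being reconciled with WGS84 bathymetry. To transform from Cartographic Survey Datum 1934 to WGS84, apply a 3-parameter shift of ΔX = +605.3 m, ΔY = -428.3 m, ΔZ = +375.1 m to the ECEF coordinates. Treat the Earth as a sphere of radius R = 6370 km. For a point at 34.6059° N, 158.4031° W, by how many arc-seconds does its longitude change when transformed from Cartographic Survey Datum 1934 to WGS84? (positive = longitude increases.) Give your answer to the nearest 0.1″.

sin φ = 0.567929, cos φ = 0.823078, sin λ = -0.368074, cos λ = -0.929796.
East component: ΔE = −sin λ·ΔX + cos λ·ΔY = −(-0.368074)(605.3) + (-0.929796)(-428.3) = 621.03 m.
1° of latitude spans πR/180 = 111177 m; at latitude φ, 1° of longitude spans that × cos φ = 91507.7 m, so Δλ = 621.03 / 91507.7 × 3600 = 24.432″.

Δλ = 24.4″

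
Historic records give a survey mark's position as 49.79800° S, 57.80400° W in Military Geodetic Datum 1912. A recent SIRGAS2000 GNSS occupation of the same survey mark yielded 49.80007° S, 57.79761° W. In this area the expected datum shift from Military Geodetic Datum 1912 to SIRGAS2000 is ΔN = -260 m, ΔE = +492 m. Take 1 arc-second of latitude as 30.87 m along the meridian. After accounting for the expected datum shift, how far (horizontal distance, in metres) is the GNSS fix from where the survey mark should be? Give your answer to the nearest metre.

45 m

Observed coordinate differences: Δφ = -0.00207°, Δλ = +0.00639°.
Converting to metres (1° lat = 111132 m, cos φ = 0.645484): observed ΔN = -230.0 m, observed ΔE = 458.4 m.
Subtracting the expected shift leaves a residual of -230.0 − (-260) = 30.0 m north and 458.4 − (492) = -33.6 m east.
Residual distance = √(30.0² + (-33.6)²) = 45.0 m.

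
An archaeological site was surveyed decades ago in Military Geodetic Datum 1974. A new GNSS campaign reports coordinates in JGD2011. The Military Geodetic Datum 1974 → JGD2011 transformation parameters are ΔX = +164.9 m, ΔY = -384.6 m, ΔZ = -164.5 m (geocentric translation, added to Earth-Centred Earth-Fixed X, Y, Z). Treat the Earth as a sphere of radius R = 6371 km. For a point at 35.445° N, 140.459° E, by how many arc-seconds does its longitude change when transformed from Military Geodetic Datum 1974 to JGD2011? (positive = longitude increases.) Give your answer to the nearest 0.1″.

sin φ = 0.579921, cos φ = 0.814673, sin λ = 0.636630, cos λ = -0.771169.
East component: ΔE = −sin λ·ΔX + cos λ·ΔY = −(0.636630)(164.9) + (-0.771169)(-384.6) = 191.61 m.
1° of latitude spans πR/180 = 111195 m; at latitude φ, 1° of longitude spans that × cos φ = 90587.5 m, so Δλ = 191.61 / 90587.5 × 3600 = 7.615″.

Δλ = 7.6″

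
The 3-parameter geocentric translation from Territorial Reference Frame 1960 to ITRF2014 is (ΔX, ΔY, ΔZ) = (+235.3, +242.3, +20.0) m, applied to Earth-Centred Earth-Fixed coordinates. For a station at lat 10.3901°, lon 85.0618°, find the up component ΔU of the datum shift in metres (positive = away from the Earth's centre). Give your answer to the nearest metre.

At φ = 10.3901°, λ = 85.0618°: sin φ = 0.180349, cos φ = 0.983603, sin λ = 0.996288, cos λ = 0.086081.
ΔU = cos φ cos λ·ΔX + cos φ sin λ·ΔY + sin φ·ΔZ = (0.983603)(0.086081)(235.3) + (0.983603)(0.996288)(242.3) + (0.180349)(20.0) = 260.97 m.

ΔU = 261 m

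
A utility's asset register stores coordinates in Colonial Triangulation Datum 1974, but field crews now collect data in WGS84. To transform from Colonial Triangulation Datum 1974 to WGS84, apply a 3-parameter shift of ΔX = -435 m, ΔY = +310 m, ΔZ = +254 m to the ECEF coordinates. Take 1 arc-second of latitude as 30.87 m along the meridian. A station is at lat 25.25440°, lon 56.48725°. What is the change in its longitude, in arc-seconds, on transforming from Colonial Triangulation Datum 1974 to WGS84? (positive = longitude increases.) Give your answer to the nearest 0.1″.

sin φ = 0.426638, cos φ = 0.904422, sin λ = 0.833763, cos λ = 0.552123.
East component: ΔE = −sin λ·ΔX + cos λ·ΔY = −(0.833763)(-435) + (0.552123)(310) = 533.84 m.
1° of latitude spans 3600 × 30.87 = 111132 m; at latitude φ, 1° of longitude spans that × cos φ = 100510.3 m, so Δλ = 533.84 / 100510.3 × 3600 = 19.121″.

Δλ = 19.1″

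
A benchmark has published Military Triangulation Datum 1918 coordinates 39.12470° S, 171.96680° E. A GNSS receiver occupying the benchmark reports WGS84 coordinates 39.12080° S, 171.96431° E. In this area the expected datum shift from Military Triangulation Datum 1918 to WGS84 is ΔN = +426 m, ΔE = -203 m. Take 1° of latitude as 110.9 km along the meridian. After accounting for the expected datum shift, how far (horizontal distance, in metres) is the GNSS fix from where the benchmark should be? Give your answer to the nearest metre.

13 m

Observed coordinate differences: Δφ = +0.00390°, Δλ = -0.00249°.
Converting to metres (1° lat = 110900 m, cos φ = 0.775774): observed ΔN = 432.5 m, observed ΔE = -214.2 m.
Subtracting the expected shift leaves a residual of 432.5 − (426) = 6.5 m north and -214.2 − (-203) = -11.2 m east.
Residual distance = √(6.5² + (-11.2)²) = 13.0 m.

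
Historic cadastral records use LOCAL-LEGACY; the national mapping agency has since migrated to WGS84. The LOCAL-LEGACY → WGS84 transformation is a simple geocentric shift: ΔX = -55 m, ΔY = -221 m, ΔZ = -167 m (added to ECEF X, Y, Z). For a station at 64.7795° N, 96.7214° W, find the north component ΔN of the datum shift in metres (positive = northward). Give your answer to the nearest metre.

The local north axis is (−sin φ cos λ, −sin φ sin λ, cos φ), giving ΔN = -5.824 − 198.559 − 71.159 = -275.54 m.

ΔN = -276 m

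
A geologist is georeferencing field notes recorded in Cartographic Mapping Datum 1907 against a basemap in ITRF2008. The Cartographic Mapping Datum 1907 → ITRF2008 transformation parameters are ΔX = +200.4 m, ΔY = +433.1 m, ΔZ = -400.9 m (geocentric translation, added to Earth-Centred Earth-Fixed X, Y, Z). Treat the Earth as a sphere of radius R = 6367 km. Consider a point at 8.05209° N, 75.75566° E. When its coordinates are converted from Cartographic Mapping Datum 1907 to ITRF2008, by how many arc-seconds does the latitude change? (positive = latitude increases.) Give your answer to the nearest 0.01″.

sin φ = 0.140073, cos φ = 0.990141, sin λ = 0.969255, cos λ = 0.246058.
North component: ΔN = −sin φ cos λ·ΔX − sin φ sin λ·ΔY + cos φ·ΔZ = −(0.140073)(0.246058)(200.4) − (0.140073)(0.969255)(433.1) + (0.990141)(-400.9) = -462.66 m.
1° of latitude spans πR/180 = 111125 m, so Δφ = -462.66 / 111125 × 3600 = -14.988″.

Δφ = -14.99″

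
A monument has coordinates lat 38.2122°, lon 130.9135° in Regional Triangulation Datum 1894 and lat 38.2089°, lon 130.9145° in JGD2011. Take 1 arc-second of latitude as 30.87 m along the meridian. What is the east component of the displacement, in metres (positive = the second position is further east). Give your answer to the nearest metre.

ΔE = 87 m

Δφ = 38.2089° − 38.2122° = -0.0033°; Δλ = 130.9145° − 130.9135° = +0.0010°.
1° of latitude = 3600 × 30.87 = 111132 m.
ΔN = Δφ × 111132 = -366.7 m; ΔE = Δλ × 111132 × cos(38.2122°) = +0.0010 × 111132 × 0.785725 = 87.3 m.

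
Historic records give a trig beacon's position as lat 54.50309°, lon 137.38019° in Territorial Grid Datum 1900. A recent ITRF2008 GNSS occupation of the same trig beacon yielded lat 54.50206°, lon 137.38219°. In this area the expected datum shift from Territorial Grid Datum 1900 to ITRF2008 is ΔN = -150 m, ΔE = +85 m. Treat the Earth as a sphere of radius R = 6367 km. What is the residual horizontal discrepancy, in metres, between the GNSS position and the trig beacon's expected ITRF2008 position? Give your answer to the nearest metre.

57 m

Observed coordinate differences: Δφ = -0.00103°, Δλ = +0.00200°.
Converting to metres (1° lat = 111125 m, cos φ = 0.580659): observed ΔN = -114.5 m, observed ΔE = 129.1 m.
Subtracting the expected shift leaves a residual of -114.5 − (-150) = 35.5 m north and 129.1 − (85) = 44.1 m east.
Residual distance = √(35.5² + 44.1²) = 56.6 m.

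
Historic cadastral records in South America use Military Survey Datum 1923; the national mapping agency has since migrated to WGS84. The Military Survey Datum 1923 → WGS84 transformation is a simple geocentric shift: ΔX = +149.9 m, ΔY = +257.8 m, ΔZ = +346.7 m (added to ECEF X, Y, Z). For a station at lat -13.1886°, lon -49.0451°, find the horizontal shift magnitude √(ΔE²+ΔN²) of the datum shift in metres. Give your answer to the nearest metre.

At φ = -13.1886°, λ = -49.0451°: sin φ = -0.228157, cos φ = 0.973624, sin λ = -0.755226, cos λ = 0.655465.
ΔE = −sin λ·ΔX + cos λ·ΔY = −(-0.755226)·(149.9) + (0.655465)·(257.8) = 282.19 m.
ΔN = −sin φ cos λ·ΔX − sin φ sin λ·ΔY + cos φ·ΔZ = −(-0.228157)(0.655465)(149.9) − (-0.228157)(-0.755226)(257.8) + (0.973624)(346.7) = 315.55 m.
Horizontal magnitude = √(ΔE² + ΔN²) = √(282.19² + 315.55²) = 423.32 m.

423 m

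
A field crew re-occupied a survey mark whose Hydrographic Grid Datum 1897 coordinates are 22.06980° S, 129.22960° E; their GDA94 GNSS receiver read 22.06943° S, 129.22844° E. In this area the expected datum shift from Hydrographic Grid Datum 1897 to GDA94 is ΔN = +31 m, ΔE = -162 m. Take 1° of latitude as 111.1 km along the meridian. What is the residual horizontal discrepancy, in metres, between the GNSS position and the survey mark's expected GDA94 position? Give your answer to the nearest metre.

Observed coordinate differences: Δφ = +0.00037°, Δλ = -0.00116°.
Converting to metres (1° lat = 111100 m, cos φ = 0.926727): observed ΔN = 41.1 m, observed ΔE = -119.4 m.
Subtracting the expected shift leaves a residual of 41.1 − (31) = 10.1 m north and -119.4 − (-162) = 42.6 m east.
Residual distance = √(10.1² + 42.6²) = 43.8 m.

44 m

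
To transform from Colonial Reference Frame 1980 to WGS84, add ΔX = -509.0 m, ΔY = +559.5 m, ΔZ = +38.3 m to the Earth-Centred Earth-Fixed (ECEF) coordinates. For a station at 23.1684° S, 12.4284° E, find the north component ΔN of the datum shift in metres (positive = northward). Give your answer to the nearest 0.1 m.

ΔN = -113.0 m

At φ = -23.1684°, λ = 12.4284°: sin φ = -0.393435, cos φ = 0.919352, sin λ = 0.215219, cos λ = 0.976566.
ΔN = −sin φ cos λ·ΔX − sin φ sin λ·ΔY + cos φ·ΔZ = −(-0.393435)(0.976566)(-509.0) − (-0.393435)(0.215219)(559.5) + (0.919352)(38.3) = -112.98 m.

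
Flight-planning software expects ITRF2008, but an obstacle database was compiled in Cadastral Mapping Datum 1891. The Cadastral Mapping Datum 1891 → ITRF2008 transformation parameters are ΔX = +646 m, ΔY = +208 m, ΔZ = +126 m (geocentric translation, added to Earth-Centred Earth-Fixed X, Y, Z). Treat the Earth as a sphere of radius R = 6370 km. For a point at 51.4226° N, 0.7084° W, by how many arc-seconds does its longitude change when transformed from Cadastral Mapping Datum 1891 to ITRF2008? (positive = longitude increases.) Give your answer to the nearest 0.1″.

sin φ = 0.781766, cos φ = 0.623571, sin λ = -0.012364, cos λ = 0.999924.
East component: ΔE = −sin λ·ΔX + cos λ·ΔY = −(-0.012364)(646) + (0.999924)(208) = 215.97 m.
1° of latitude spans πR/180 = 111177 m; at latitude φ, 1° of longitude spans that × cos φ = 69327.1 m, so Δλ = 215.97 / 69327.1 × 3600 = 11.215″.

Δλ = 11.2″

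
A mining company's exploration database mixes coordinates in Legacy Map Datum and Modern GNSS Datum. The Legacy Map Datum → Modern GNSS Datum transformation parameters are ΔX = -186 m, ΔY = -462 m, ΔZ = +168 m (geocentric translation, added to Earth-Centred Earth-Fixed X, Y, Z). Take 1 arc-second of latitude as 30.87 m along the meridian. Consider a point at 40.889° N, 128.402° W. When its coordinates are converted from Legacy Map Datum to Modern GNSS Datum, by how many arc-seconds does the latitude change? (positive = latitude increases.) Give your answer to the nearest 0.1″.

sin φ = 0.654596, cos φ = 0.755979, sin λ = -0.783672, cos λ = -0.621175.
North component: ΔN = −sin φ cos λ·ΔX − sin φ sin λ·ΔY + cos φ·ΔZ = −(0.654596)(-0.621175)(-186) − (0.654596)(-0.783672)(-462) + (0.755979)(168) = -185.63 m.
1° of latitude spans 3600 × 30.87 = 111132 m, so Δφ = -185.63 / 111132 × 3600 = -6.013″.

Δφ = -6.0″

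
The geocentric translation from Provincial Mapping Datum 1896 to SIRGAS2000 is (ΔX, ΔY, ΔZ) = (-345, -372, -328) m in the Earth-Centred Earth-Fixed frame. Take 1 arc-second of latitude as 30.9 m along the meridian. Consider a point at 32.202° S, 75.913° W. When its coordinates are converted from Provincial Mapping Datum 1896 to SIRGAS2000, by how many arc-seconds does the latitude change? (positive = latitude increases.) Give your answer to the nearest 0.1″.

Δφ = -4.2″

sin φ = -0.532906, cos φ = 0.846175, sin λ = -0.969927, cos λ = 0.243395.
North component: ΔN = −sin φ cos λ·ΔX − sin φ sin λ·ΔY + cos φ·ΔZ = −(-0.532906)(0.243395)(-345) − (-0.532906)(-0.969927)(-372) + (0.846175)(-328) = -130.01 m.
1° of latitude spans 3600 × 30.90 = 111240 m, so Δφ = -130.01 / 111240 × 3600 = -4.208″.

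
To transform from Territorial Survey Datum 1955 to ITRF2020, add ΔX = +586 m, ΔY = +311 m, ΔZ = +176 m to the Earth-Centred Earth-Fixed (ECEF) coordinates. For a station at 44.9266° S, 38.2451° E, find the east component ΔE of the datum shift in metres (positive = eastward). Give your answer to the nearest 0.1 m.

ΔE = -118.5 m

At φ = -44.9266°, λ = 38.2451°: sin φ = -0.706200, cos φ = 0.708012, sin λ = 0.619027, cos λ = 0.785370.
ΔE = −sin λ·ΔX + cos λ·ΔY = −(0.619027)·(586) + (0.785370)·(311) = -118.50 m.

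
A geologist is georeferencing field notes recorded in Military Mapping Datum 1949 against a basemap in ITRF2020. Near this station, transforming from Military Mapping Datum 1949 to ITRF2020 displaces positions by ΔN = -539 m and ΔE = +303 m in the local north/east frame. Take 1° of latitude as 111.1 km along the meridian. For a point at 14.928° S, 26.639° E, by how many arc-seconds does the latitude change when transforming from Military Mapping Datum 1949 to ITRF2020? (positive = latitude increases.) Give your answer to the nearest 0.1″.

Δφ = -17.5″

1° of latitude = 111.1 km, so Δφ = -539.0 / 111100 = -0.0048515° = -17.465″.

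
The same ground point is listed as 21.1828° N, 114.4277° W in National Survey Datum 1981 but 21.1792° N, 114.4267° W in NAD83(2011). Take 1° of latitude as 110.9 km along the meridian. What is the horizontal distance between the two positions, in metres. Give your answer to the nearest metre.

412 m

Δφ = 21.1792° − 21.1828° = -0.0036°; Δλ = -114.4267° − -114.4277° = +0.0010°.
ΔN = Δφ × 110900 = -399.2 m; ΔE = Δλ × 110900 × cos(21.1828°) = +0.0010 × 110900 × 0.932432 = 103.4 m.
Distance = √(ΔE² + ΔN²) = √(103.4² + (-399.2)²) = 412.4 m.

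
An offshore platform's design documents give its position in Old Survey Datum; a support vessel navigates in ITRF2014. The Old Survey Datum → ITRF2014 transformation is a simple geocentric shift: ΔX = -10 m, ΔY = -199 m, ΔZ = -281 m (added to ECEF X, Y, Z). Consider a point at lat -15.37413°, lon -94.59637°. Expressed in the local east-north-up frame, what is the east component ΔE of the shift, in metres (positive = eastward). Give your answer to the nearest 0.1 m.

ΔE = 6.0 m

The local east axis at (φ, λ) is (−sin λ, cos λ, 0), so ΔE = −sin(-94.59637°)·(-10) + cos(-94.59637°)·(-199) = 5.98 m.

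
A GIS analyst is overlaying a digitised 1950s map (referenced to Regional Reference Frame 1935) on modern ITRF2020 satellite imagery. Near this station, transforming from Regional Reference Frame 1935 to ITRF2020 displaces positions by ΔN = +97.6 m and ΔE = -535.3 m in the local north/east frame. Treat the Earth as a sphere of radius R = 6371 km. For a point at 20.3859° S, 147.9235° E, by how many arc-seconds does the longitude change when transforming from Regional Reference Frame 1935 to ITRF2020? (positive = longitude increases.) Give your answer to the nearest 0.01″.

Δλ = -18.49″

At latitude -20.3859°, cos φ = 0.937368.
One radian of longitude at latitude φ spans R cos φ, so Δλ = ΔE / (R cos φ) = -535.3 / (6371000 × 0.937368) = -8.9635e-05 rad = -18.489″.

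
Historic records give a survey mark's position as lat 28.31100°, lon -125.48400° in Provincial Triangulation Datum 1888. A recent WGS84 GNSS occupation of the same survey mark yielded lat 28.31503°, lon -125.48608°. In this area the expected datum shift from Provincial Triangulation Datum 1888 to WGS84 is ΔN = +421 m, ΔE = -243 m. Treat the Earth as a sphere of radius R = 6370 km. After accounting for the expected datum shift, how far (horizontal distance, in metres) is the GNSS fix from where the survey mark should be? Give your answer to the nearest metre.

48 m

Observed coordinate differences: Δφ = +0.00403°, Δλ = -0.00208°.
Converting to metres (1° lat = 111177 m, cos φ = 0.880386): observed ΔN = 448.0 m, observed ΔE = -203.6 m.
Subtracting the expected shift leaves a residual of 448.0 − (421) = 27.0 m north and -203.6 − (-243) = 39.4 m east.
Residual distance = √(27.0² + 39.4²) = 47.8 m.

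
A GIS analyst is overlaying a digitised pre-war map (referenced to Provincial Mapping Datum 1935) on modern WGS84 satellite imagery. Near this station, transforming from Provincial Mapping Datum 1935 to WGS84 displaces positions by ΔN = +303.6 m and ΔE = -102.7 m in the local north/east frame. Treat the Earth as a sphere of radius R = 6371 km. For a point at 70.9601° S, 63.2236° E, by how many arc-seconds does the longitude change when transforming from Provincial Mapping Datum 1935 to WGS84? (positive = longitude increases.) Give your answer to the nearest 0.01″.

Δλ = -10.19″

At latitude -70.9601°, cos φ = 0.326227.
One radian of longitude at latitude φ spans R cos φ, so Δλ = ΔE / (R cos φ) = -102.7 / (6371000 × 0.326227) = -4.9413e-05 rad = -10.192″.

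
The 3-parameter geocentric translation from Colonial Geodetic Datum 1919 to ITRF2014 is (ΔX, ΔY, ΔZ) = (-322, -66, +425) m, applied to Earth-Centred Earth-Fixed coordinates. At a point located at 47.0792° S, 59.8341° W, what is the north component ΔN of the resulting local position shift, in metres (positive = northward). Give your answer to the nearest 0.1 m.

The local north axis is (−sin φ cos λ, −sin φ sin λ, cos φ), giving ΔN = -118.490 + 41.786 + 289.419 = 212.72 m.

ΔN = 212.7 m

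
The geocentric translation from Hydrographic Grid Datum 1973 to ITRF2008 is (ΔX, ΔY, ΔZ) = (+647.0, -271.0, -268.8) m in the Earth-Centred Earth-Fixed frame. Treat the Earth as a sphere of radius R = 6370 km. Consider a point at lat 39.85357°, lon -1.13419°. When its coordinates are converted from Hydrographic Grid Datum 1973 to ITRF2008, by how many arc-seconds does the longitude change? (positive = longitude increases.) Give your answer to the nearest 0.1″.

sin φ = 0.640828, cos φ = 0.767685, sin λ = -0.019794, cos λ = 0.999804.
East component: ΔE = −sin λ·ΔX + cos λ·ΔY = −(-0.019794)(647.0) + (0.999804)(-271.0) = -258.14 m.
1° of latitude spans πR/180 = 111177 m; at latitude φ, 1° of longitude spans that × cos φ = 85349.2 m, so Δλ = -258.14 / 85349.2 × 3600 = -10.888″.

Δλ = -10.9″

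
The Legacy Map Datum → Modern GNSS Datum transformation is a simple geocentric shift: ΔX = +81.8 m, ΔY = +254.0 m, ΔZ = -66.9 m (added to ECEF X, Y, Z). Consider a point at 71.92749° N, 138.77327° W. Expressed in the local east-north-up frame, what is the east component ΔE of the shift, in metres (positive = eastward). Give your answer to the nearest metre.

ΔE = -137 m

At φ = 71.92749°, λ = -138.77327°: sin φ = 0.950665, cos φ = 0.310220, sin λ = -0.659040, cos λ = -0.752108.
ΔE = −sin λ·ΔX + cos λ·ΔY = −(-0.659040)·(81.8) + (-0.752108)·(254.0) = -137.13 m.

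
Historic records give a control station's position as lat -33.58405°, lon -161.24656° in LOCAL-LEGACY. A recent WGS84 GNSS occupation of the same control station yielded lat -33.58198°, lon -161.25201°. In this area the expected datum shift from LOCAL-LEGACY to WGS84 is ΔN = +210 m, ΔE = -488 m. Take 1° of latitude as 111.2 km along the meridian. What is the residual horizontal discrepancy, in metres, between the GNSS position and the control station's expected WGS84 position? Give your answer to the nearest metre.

Observed coordinate differences: Δφ = +0.00207°, Δλ = -0.00545°.
Converting to metres (1° lat = 111200 m, cos φ = 0.833075): observed ΔN = 230.2 m, observed ΔE = -504.9 m.
Subtracting the expected shift leaves a residual of 230.2 − (210) = 20.2 m north and -504.9 − (-488) = -16.9 m east.
Residual distance = √(20.2² + (-16.9)²) = 26.3 m.

26 m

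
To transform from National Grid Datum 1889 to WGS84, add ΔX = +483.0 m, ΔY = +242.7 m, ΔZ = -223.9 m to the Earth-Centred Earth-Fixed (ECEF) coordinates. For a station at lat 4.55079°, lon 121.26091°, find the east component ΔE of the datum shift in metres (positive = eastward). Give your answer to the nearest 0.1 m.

ΔE = -538.8 m

At φ = 4.55079°, λ = 121.26091°: sin φ = 0.079343, cos φ = 0.996847, sin λ = 0.854813, cos λ = -0.518936.
ΔE = −sin λ·ΔX + cos λ·ΔY = −(0.854813)·(483.0) + (-0.518936)·(242.7) = -538.82 m.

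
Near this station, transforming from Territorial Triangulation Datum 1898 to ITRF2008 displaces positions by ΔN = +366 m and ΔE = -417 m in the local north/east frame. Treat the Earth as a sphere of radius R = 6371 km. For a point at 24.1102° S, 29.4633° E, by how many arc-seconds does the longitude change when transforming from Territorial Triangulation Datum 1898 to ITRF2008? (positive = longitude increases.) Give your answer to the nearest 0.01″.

At latitude -24.1102°, cos φ = 0.912761.
One radian of longitude at latitude φ spans R cos φ, so Δλ = ΔE / (R cos φ) = -417.0 / (6371000 × 0.912761) = -7.1709e-05 rad = -14.791″.

Δλ = -14.79″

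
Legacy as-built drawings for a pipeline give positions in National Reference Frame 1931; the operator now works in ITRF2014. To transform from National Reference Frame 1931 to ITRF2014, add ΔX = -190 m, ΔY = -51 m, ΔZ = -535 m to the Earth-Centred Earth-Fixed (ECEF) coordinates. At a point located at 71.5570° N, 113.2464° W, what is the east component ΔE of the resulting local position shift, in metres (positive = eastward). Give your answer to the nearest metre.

At φ = 71.5570°, λ = -113.2464°: sin φ = 0.948639, cos φ = 0.316361, sin λ = -0.918816, cos λ = -0.394686.
ΔE = −sin λ·ΔX + cos λ·ΔY = −(-0.918816)·(-190) + (-0.394686)·(-51) = -154.45 m.

ΔE = -154 m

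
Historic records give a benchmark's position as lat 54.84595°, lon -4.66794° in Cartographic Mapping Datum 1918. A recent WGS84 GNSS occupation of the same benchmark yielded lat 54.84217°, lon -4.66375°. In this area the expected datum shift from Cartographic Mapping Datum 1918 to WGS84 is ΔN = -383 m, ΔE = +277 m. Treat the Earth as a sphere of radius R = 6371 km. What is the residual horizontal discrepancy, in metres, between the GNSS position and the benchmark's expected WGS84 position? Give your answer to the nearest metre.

Observed coordinate differences: Δφ = -0.00378°, Δλ = +0.00419°.
Converting to metres (1° lat = 111195 m, cos φ = 0.575777): observed ΔN = -420.3 m, observed ΔE = 268.3 m.
Subtracting the expected shift leaves a residual of -420.3 − (-383) = -37.3 m north and 268.3 − (277) = -8.7 m east.
Residual distance = √((-37.3)² + (-8.7)²) = 38.3 m.

38 m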